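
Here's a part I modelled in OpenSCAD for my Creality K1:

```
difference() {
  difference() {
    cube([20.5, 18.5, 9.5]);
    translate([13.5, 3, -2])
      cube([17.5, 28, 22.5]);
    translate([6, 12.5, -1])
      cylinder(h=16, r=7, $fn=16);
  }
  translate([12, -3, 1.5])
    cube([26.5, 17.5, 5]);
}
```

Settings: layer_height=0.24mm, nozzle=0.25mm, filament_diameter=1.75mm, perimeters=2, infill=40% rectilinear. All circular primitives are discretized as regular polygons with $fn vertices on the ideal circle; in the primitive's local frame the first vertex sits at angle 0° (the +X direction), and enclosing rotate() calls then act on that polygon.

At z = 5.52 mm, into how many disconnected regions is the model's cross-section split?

3

At z = 5.52 mm: the cube is present — its section is the full 20.5×18.5 rectangle; the 17.5×28 cube at (13.5, 3) contributes its full rectangle; the r=7 cylinder at (6, 12.5) contributes a regular 16-gon of circumradius 7; After the difference (first − rest): starting from the 20.5×18.5 cube, the 17.5×28 cube at (13.5, 3) partially overlaps it — only the 108.50 mm² overlap (of its 490.00 mm²) is removed, clipping the outline; the r=7 cylinder at (6, 12.5) partially overlaps it — only the 141.50 mm² overlap (of its 150.01 mm²) is removed, clipping the outline — 2 connected regions; the 26.5×17.5 cube at (12, -3) contributes its full rectangle; After the difference (first − rest): starting from that combined region, the 26.5×17.5 cube at (12, -3) partially overlaps it — only the 39.02 mm² overlap (of its 463.75 mm²) is removed, clipping the outline — 3 connected regions. The result has 3 disconnected regions.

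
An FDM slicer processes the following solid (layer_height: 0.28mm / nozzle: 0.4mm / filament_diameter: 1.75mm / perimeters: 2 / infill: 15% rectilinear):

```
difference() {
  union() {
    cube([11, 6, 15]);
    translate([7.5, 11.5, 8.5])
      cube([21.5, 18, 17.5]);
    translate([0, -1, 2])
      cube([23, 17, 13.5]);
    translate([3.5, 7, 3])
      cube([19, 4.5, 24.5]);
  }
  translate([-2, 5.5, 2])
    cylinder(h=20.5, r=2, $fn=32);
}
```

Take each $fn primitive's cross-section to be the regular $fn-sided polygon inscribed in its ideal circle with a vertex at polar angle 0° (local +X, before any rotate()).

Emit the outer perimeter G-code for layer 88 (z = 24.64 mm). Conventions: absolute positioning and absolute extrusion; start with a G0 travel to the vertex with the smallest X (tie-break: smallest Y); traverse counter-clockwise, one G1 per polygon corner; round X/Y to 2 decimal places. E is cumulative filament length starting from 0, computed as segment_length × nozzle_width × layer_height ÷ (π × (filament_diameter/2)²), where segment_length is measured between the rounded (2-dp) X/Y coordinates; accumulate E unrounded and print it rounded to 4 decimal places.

G0 X3.50 Y7.00 Z24.64
G1 X22.50 Y7.00 E0.8847
G1 X22.50 Y11.50 E1.0943
G1 X29.00 Y11.50 E1.3969
G1 X29.00 Y29.50 E2.2351
G1 X7.50 Y29.50 E3.2362
G1 X7.50 Y11.50 E4.0744
G1 X3.50 Y11.50 E4.2606
G1 X3.50 Y7.00 E4.4702

At z = 24.64 mm: the cube does not reach this height (z outside [0, 15]); the 21.5×18 cube at (7.5, 11.5) contributes its full rectangle; the cube at (0, -1) is not intersected at this z (z outside [2, 15.5]); the cube at (3.5, 7) is present — its section is the full 19×4.5 rectangle; Merging all regions: the 2 present regions share edge segments without overlapping in area, so areas simply add but the touching pieces fuse into one outline (the shared edge portions become interior and drop out of the boundary) — 1 connected region; the cylinder at (-2, 5.5) does not reach this height (z outside [2, 22.5]); Subtracting the remaining from the first: none of the subtracted shapes is present at this height, so the result so far is unchanged — 1 connected region. The outline is a single polygon with 8 vertices. Extrusion per mm of travel: 0.4 × 0.28 / (π × 0.875²) = 0.046564. Accumulating E over each segment gives final E = 4.4702.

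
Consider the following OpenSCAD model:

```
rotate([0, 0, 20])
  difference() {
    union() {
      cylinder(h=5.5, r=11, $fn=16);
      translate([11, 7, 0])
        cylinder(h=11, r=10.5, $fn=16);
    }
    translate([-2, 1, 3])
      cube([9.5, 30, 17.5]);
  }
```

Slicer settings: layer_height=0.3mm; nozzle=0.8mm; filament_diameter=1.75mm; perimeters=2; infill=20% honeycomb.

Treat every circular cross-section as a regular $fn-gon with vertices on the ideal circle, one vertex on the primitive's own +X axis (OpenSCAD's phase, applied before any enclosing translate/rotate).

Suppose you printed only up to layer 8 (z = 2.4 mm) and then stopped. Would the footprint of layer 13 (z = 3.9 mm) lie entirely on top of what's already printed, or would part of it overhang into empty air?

Compare the two slices. At z = 2.4: the r=11 cylinder contributes a regular 16-gon of circumradius 11 (area = (16/2)·11.000²·sin(360°/16) = 370.44 mm²); the r=10.5 cylinder at (11, 7) gives a regular 16-gon of circumradius 10.5 (constant along its height) (area = (16/2)·10.500²·sin(360°/16) = 337.53 mm²); Merging all regions: the regions partially overlap — summed areas 707.96 mm² minus the doubly-counted overlap 95.39 mm² gives 612.58 mm² — area = 612.58 mm²; the cube at (-2, 1) is absent (z outside [3, 20.5]); Taking the first minus the rest: none of the subtracted shapes is present at this height, so that combined region is unchanged — area = 612.58 mm²; (whole slice rotated 20° about Z — lengths, areas and connectivity unchanged). At z = 3.9: the r=11 cylinder contributes a regular 16-gon of circumradius 11 (area = (16/2)·11.000²·sin(360°/16) = 370.44 mm²); the r=10.5 cylinder at (11, 7) contributes a regular 16-gon of circumradius 10.5 (area = (16/2)·10.500²·sin(360°/16) = 337.53 mm²); Taking the union: the regions partially overlap — summed areas 707.96 mm² minus the doubly-counted overlap 95.39 mm² gives 612.58 mm² — area = 612.58 mm²; the cube at (-2, 1) is present — its section is the full 9.5×30 rectangle (area 285.00 mm²); After the difference (first − rest): starting from that combined region (612.58 mm²), the 9.5×30 cube at (-2, 1) partially overlaps it — only the 116.88 mm² overlap (of its 285.00 mm²) is removed, clipping the outline — area = 495.69 mm²; (whole slice rotated 20° about Z — lengths, areas and connectivity unchanged). Checking containment: the cross-section at z = 3.9 is a subset of the cross-section at z = 2.4.

entirely on top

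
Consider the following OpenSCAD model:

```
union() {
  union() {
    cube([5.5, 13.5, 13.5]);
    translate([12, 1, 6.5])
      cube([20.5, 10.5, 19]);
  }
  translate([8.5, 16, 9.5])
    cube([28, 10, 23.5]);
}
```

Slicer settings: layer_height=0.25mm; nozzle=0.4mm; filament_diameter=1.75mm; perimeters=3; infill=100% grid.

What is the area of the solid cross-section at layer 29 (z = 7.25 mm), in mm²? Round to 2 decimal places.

289.50 mm²

At z = 7.25 mm: the 5.5×13.5 cube contributes its full rectangle (area 74.25 mm²); the cube at (12, 1) (footprint 20.5×10.5) is included at this height (area 215.25 mm²); Combining (union): the 2 present regions are separate (no shared area or edge), so areas and boundary lengths simply add and each stays a separate island — area = 289.50 mm²; the cube at (8.5, 16) does not reach this height (z outside [9.5, 33]); Taking the union: only the result so far is present, so the union is just that shape — area = 289.50 mm². Overall, the cross-section has 2 separate islands. Net area = 289.50 mm².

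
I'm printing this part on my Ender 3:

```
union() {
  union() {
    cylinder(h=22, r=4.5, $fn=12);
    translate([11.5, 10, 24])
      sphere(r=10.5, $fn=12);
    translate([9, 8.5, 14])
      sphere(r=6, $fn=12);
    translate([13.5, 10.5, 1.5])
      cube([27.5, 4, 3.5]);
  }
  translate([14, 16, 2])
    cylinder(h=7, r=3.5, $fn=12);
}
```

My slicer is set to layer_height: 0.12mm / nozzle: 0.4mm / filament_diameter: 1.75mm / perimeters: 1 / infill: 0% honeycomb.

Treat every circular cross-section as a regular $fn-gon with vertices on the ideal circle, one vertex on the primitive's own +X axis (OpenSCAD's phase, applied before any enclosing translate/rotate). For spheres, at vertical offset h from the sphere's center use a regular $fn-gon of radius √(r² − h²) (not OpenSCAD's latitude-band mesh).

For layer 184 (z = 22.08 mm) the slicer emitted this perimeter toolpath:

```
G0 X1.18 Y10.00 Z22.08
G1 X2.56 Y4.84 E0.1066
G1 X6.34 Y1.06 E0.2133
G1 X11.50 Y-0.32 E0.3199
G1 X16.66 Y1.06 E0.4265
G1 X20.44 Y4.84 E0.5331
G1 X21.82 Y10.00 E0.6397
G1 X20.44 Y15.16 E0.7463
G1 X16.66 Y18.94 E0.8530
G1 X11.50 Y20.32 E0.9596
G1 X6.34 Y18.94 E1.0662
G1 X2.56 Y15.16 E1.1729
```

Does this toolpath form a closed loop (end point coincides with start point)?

no

Start point (G0): (1.18, 10.00). End point (last G1): the path does not return to the start — open.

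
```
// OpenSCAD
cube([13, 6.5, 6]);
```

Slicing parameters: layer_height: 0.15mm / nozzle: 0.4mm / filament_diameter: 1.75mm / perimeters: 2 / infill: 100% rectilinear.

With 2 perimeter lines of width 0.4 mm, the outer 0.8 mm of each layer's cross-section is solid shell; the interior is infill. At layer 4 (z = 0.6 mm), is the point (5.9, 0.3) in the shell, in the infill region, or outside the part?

At z = 0.6 mm: the cube (footprint 13×6.5) is included at this height. Overall, the cross-section is a single solid region. The nearest boundary edge runs (0.00, 0.00)→(13.00, 0.00); distance from the point to it = 0.30 mm. The point is inside the cross-section, 0.30 mm from the nearest boundary — within the 0.8 mm shell band (2 × 0.4).

shell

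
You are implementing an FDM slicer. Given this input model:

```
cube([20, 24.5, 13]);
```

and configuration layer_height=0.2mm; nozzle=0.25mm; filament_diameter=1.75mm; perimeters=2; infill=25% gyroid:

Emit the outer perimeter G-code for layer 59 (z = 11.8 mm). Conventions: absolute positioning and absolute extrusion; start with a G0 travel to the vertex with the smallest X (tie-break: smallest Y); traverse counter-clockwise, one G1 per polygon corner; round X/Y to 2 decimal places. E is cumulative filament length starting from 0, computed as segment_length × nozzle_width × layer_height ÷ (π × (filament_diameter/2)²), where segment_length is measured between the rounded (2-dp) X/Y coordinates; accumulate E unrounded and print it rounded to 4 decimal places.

G0 X0.00 Y0.00 Z11.80
G1 X20.00 Y0.00 E0.4158
G1 X20.00 Y24.50 E0.9250
G1 X0.00 Y24.50 E1.3408
G1 X0.00 Y0.00 E1.8501

At z = 11.8 mm: the 20×24.5 cube contributes its full rectangle. The outline is a single polygon with 4 vertices. Extrusion per mm of travel: 0.25 × 0.2 / (π × 0.875²) = 0.020788. Accumulating E over each segment gives final E = 1.8501.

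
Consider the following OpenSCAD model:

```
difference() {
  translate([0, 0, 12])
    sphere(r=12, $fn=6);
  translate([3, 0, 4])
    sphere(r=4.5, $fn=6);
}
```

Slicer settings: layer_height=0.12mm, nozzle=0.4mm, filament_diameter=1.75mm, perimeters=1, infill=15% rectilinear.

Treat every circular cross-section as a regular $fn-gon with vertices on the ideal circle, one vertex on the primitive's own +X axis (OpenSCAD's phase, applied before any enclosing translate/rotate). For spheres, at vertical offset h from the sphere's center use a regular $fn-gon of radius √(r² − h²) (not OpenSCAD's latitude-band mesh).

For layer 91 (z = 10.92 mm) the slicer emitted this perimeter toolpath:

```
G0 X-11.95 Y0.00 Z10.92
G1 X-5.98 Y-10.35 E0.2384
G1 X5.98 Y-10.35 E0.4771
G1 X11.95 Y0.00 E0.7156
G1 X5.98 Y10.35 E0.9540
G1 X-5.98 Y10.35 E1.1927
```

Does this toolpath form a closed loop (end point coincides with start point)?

no

Start point (G0): (-11.95, 0.00). End point (last G1): the path does not return to the start — open.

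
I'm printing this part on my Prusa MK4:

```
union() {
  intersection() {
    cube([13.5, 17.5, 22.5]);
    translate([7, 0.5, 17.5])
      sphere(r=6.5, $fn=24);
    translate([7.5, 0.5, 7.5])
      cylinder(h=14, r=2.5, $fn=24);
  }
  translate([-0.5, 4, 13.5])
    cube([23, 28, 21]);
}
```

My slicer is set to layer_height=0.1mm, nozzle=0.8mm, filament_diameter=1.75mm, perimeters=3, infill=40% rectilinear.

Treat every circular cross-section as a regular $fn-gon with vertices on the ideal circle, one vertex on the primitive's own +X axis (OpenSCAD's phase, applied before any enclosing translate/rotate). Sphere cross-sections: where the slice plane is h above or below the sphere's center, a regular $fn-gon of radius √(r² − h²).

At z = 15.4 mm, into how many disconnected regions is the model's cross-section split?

2

At z = 15.4 mm: the cube is present — its section is the full 13.5×17.5 rectangle; the sphere at (7, 0.5): section is a regular 24-gon, circumradius = √(r²−h²) = √(6.5²−2.1²) = 6.151; the r=2.5 cylinder at (7.5, 0.5) gives a regular 24-gon of circumradius 2.5 (constant along its height); After intersecting: the r=6.5 sphere at (7, 0.5) partially overlaps the 13.5×17.5 cube; clipping to the common part keeps 64.88 mm²; the r=2.5 cylinder at (7.5, 0.5) partially overlaps the running intersection; clipping to the common part keeps 12.17 mm² — 1 connected region; the 23×28 cube at (-0.5, 4) contributes its full rectangle; Combining (union): the 2 present regions are separate (no shared area or edge), so areas and boundary lengths simply add and each stays a separate island — 2 connected regions. The result has 2 disconnected regions.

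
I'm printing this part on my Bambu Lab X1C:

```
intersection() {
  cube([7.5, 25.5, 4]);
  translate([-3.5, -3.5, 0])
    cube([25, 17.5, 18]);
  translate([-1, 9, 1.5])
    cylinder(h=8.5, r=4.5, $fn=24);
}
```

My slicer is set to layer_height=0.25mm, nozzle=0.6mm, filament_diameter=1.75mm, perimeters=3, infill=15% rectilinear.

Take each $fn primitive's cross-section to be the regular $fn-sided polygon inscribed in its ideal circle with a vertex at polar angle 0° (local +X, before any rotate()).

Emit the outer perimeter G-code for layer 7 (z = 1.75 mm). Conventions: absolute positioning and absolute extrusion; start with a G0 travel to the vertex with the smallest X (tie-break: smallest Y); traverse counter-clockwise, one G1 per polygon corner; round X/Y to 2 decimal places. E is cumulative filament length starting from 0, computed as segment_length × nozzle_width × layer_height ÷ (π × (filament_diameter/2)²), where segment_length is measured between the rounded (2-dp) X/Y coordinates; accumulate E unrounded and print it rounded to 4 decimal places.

At z = 1.75 mm: the cube (footprint 7.5×25.5) is included at this height; the cube at (-3.5, -3.5) (footprint 25×17.5) is included at this height; the r=4.5 cylinder at (-1, 9) gives a regular 24-gon of circumradius 4.5 (constant along its height); Keeping only the common overlap: the 25×17.5 cube at (-3.5, -3.5) partially overlaps the 7.5×25.5 cube; clipping to the common part keeps 105.00 mm²; the r=4.5 cylinder at (-1, 9) partially overlaps the running intersection; clipping to the common part keeps 22.58 mm² — 1 connected region. The outline is a single polygon with 13 vertices. Extrusion per mm of travel: 0.6 × 0.25 / (π × 0.875²) = 0.062363. Accumulating E over each segment gives final E = 1.2986.

G0 X0.00 Y4.63 Z1.75
G1 X0.16 Y4.65 E0.0101
G1 X1.25 Y5.10 E0.0836
G1 X2.18 Y5.82 E0.1569
G1 X2.90 Y6.75 E0.2303
G1 X3.35 Y7.84 E0.3038
G1 X3.50 Y9.00 E0.3768
G1 X3.35 Y10.16 E0.4497
G1 X2.90 Y11.25 E0.5233
G1 X2.18 Y12.18 E0.5966
G1 X1.25 Y12.90 E0.6700
G1 X0.16 Y13.35 E0.7435
G1 X0.00 Y13.37 E0.7535
G1 X0.00 Y4.63 E1.2986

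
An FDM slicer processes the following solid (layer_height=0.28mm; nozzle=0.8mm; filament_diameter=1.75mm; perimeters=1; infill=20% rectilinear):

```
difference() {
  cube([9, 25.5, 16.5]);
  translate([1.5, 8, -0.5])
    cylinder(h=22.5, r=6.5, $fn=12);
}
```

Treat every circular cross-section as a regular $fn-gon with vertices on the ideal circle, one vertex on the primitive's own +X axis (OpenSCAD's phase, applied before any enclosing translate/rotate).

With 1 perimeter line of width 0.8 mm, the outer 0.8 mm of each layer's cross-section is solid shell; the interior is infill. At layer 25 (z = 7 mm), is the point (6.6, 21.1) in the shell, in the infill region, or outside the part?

infill

At z = 7 mm: the cube (footprint 9×25.5) is included at this height; the r=6.5 cylinder at (1.5, 8) contributes a regular 12-gon of circumradius 6.5; Subtracting the remaining from the first: starting from the 9×25.5 cube, the r=6.5 cylinder at (1.5, 8) partially overlaps it — only the 82.27 mm² overlap (of its 126.75 mm²) is removed, clipping the outline — 1 connected region. Overall, the cross-section is a single solid region. The nearest boundary edge runs (9.00, 25.50)→(9.00, 0.00); distance from the point to it = 2.40 mm. The point is inside the cross-section and 2.40 mm from the nearest boundary — more than the 0.8 mm shell width (1 × 0.8), so it's in the infill interior.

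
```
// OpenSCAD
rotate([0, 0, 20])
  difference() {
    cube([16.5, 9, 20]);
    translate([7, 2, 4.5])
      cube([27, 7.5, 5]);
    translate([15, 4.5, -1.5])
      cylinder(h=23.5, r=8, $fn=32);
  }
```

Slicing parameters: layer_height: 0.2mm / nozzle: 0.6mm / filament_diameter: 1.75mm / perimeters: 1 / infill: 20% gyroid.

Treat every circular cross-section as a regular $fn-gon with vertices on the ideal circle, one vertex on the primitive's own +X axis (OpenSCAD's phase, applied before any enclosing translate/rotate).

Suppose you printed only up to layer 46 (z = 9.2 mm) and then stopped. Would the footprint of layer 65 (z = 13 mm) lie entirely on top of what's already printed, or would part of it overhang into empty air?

Compare the two slices. At z = 9.2: the 16.5×9 cube contributes its full rectangle (area 148.50 mm²); the cube at (7, 2) is present — its section is the full 27×7.5 rectangle (area 202.50 mm²); the r=8 cylinder at (15, 4.5) gives a regular 32-gon of circumradius 8 (constant along its height) (area = (32/2)·8.000²·sin(360°/32) = 199.77 mm²); Subtracting the remaining from the first: starting from the 16.5×9 cube (148.50 mm²), the 27×7.5 cube at (7, 2) partially overlaps it — only the 66.50 mm² overlap (of its 202.50 mm²) is removed, clipping the outline; the r=8 cylinder at (15, 4.5) partially overlaps it — only the 17.28 mm² overlap (of its 199.77 mm²) is removed, clipping the outline — area = 64.72 mm²; (rotated 20° about Z; rotation is an isometry so areas/perimeters/island counts are preserved). At z = 13: the cube (footprint 16.5×9) is included at this height (area 148.50 mm²); the cube at (7, 2) is not intersected at this z (z outside [4.5, 9.5]); the r=8 cylinder at (15, 4.5) contributes a regular 32-gon of circumradius 8 (area = (32/2)·8.000²·sin(360°/32) = 199.77 mm²); After the difference (first − rest): starting from the 16.5×9 cube (148.50 mm²), the r=8 cylinder at (15, 4.5) partially overlaps it — only the 81.26 mm² overlap (of its 199.77 mm²) is removed, clipping the outline — area = 67.24 mm²; (whole slice rotated 20° about Z — lengths, areas and connectivity unchanged). Checking containment: at z = 13 the cross-section extends beyond the z = 9.2 cross-section by about 2.52 mm².

part overhangs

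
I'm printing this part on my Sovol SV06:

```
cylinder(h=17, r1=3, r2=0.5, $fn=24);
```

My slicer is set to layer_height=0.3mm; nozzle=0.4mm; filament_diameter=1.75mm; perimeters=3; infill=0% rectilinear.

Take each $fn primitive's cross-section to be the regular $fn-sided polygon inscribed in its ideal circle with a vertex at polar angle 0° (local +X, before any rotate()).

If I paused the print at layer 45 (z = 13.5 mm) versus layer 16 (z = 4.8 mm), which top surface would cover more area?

Layer 45 (z = 13.5): the cone (r1=3→r2=0.5) has section circumradius 1.015 here — a regular 24-gon (area = (24/2)·1.015²·sin(360°/24) = 3.20 mm²). So its area = 3.20 mm². Layer 16 (z = 4.8): the cone contributes a regular 24-gon of circumradius 2.294 (interpolated between r1=3 and r2=0.5 at t=0.282) (area = (24/2)·2.294²·sin(360°/24) = 16.35 mm²). So its area = 16.35 mm². Layer 16 is larger (16.35 vs 3.20 mm²).

layer 16 (z = 4.8 mm)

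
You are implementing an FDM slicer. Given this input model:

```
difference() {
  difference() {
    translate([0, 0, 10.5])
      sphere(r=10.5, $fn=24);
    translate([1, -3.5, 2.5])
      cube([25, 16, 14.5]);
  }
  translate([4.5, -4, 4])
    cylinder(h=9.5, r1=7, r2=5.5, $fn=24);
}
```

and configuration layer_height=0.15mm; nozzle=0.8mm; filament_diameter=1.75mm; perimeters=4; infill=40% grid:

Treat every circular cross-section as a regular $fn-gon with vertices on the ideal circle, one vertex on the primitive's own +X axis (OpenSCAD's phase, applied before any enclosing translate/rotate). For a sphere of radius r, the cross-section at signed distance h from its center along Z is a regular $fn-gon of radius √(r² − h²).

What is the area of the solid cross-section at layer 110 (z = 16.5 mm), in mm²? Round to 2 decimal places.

At z = 16.5 mm: the r=10.5 sphere contributes a regular 24-gon of circumradius √(10.5²−6²) = 8.617 (area = (24/2)·8.617²·sin(360°/24) = 230.61 mm²); the cube at (1, -3.5) is present — its section is the full 25×16 rectangle (area 400.00 mm²); After the difference (first − rest): starting from the r=10.5 sphere (230.61 mm²), the 25×16 cube at (1, -3.5) partially overlaps it — only the 74.73 mm² overlap (of its 400.00 mm²) is removed, clipping the outline — area = 155.88 mm²; the cone at (4.5, -4) is absent (z outside [4, 13.5]); Taking the first minus the rest: none of the subtracted shapes is present at this height, so that combined region is unchanged — area = 155.88 mm². Overall, the cross-section is a single solid region. Net area = 155.88 mm².

155.88 mm²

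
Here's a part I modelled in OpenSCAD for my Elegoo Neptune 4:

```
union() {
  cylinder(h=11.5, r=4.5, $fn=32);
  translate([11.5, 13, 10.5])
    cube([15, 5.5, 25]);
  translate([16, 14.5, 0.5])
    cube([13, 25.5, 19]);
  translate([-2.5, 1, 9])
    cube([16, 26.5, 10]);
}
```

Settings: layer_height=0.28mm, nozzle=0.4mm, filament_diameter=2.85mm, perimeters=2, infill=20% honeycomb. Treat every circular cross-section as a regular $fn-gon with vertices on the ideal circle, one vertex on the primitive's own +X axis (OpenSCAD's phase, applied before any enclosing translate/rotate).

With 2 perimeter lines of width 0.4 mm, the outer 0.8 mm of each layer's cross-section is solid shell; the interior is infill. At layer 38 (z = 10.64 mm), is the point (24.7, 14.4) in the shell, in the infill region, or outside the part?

At z = 10.64 mm: the r=4.5 cylinder gives a regular 32-gon of circumradius 4.5 (constant along its height); the cube at (11.5, 13) (footprint 15×5.5) is included at this height; the cube at (16, 14.5) (footprint 13×25.5) is included at this height; the cube at (-2.5, 1) is present — its section is the full 16×26.5 rectangle; Taking the union: the regions partially overlap (shared area 72.46 mm²), so overlapping operands fuse into one piece — 1 connected region. Overall, the cross-section is a single solid region. The nearest boundary edge runs (26.50, 13.00)→(13.50, 13.00); distance from the point to it = 1.40 mm. The point is inside the cross-section and 1.40 mm from the nearest boundary — more than the 0.8 mm shell width (2 × 0.4), so it's in the infill interior.

infill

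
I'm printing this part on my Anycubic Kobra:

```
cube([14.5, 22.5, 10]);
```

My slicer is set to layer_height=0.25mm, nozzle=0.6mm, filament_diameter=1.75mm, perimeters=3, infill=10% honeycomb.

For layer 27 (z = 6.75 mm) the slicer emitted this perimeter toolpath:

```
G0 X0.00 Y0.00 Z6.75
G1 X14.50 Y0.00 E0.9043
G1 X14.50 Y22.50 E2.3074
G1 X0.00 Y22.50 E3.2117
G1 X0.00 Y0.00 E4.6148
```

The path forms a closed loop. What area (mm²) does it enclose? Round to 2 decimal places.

326.25 mm²

Apply the shoelace formula to the sequence of (X, Y) vertices; enclosed area = 326.25 mm².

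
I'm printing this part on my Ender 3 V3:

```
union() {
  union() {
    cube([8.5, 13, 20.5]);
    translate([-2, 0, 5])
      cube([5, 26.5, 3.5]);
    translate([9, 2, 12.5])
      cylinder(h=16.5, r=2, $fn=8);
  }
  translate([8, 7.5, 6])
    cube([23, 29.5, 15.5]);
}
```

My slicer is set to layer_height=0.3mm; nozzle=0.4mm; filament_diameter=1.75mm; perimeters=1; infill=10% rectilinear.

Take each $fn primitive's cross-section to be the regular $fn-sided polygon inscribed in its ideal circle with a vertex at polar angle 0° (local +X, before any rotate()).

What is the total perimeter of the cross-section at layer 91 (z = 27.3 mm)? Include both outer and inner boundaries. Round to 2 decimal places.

At z = 27.3 mm: the cube does not reach this height (z outside [0, 20.5]); the cube at (-2, 0) does not reach this height (z outside [5, 8.5]); the cylinder at (9, 2): section is a regular 8-gon, circumradius r=2 (perimeter = 2·8·2.000·sin(180°/8) = 12.25 mm); Combining (union): only the r=2 cylinder at (9, 2) is present, so the union is just that shape — boundary = 12.25 mm; the cube at (8, 7.5) does not reach this height (z outside [6, 21.5]); Taking the union: only that combined region is present, so the union is just that shape — boundary = 12.25 mm. Overall, the cross-section is a single solid region. Total boundary length (outer) = 12.25 mm.

12.25 mm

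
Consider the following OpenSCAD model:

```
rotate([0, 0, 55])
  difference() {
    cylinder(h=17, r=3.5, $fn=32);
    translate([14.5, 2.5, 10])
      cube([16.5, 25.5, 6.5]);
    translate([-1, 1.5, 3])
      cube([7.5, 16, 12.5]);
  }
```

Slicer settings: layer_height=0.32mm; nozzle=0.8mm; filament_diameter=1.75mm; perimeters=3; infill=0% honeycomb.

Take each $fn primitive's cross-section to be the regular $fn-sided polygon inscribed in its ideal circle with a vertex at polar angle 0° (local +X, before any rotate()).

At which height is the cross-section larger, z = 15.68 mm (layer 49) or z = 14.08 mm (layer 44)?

Layer 49 (z = 15.68): the cylinder: section is a regular 32-gon, circumradius r=3.5 (area = (32/2)·3.500²·sin(360°/32) = 38.24 mm²); the 16.5×25.5 cube at (14.5, 2.5) contributes its full rectangle (area 420.75 mm²); the cube at (-1, 1.5) does not reach this height (z outside [3, 15.5]); Taking the first minus the rest: starting from the r=3.5 cylinder (38.24 mm²), the 16.5×25.5 cube at (14.5, 2.5) misses the remaining region (no effect) — area = 38.24 mm²; (whole slice rotated 55° about Z — lengths, areas and connectivity unchanged). So its area = 38.24 mm². Layer 44 (z = 14.08): the cylinder: section is a regular 32-gon, circumradius r=3.5 (area = (32/2)·3.500²·sin(360°/32) = 38.24 mm²); the cube at (14.5, 2.5) is present — its section is the full 16.5×25.5 rectangle (area 420.75 mm²); the cube at (-1, 1.5) (footprint 7.5×16) is included at this height (area 120.00 mm²); Subtracting the remaining from the first: starting from the r=3.5 cylinder (38.24 mm²), the 16.5×25.5 cube at (14.5, 2.5) misses the remaining region (no effect); the 7.5×16 cube at (-1, 1.5) partially overlaps it — only the 6.43 mm² overlap (of its 120.00 mm²) is removed, clipping the outline — area = 31.81 mm²; (rotated 55° about Z; rotation is an isometry so areas/perimeters/island counts are preserved). So its area = 31.81 mm². Layer 49 is larger (38.24 vs 31.81 mm²).

layer 49 (z = 15.68 mm)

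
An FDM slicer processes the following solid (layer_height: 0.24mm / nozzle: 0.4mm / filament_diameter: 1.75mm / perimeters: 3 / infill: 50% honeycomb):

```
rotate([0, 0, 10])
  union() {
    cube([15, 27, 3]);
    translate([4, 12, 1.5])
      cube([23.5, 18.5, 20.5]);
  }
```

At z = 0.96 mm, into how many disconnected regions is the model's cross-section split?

1

At z = 0.96 mm: the cube is present — its section is the full 15×27 rectangle; the cube at (4, 12) is not intersected at this z (z outside [1.5, 22]); Merging all regions: only the 15×27 cube is present, so the union is just that shape — 1 connected region; (rotated 10° about Z; rotation is an isometry so areas/perimeters/island counts are preserved). The result has 1 disconnected region.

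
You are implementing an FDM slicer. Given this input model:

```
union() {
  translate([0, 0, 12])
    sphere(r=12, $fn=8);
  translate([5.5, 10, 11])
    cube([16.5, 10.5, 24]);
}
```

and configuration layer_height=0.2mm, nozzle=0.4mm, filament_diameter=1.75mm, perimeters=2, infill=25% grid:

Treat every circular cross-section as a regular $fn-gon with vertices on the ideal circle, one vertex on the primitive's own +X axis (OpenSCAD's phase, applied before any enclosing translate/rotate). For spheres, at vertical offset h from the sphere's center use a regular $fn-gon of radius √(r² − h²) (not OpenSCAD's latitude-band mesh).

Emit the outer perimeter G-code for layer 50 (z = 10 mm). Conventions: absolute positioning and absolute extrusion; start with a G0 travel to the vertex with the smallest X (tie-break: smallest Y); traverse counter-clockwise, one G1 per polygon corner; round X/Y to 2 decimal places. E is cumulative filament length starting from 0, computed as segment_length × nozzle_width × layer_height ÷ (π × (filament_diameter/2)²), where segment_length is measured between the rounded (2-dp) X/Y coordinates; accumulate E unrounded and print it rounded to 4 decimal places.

G0 X-11.83 Y0.00 Z10.00
G1 X-8.37 Y-8.37 E0.3012
G1 X0.00 Y-11.83 E0.6025
G1 X8.37 Y-8.37 E0.9037
G1 X11.83 Y0.00 E1.2049
G1 X8.37 Y8.37 E1.5062
G1 X0.00 Y11.83 E1.8074
G1 X-8.37 Y8.37 E2.1086
G1 X-11.83 Y0.00 E2.4099

At z = 10 mm: the r=12 sphere contributes a regular 8-gon of circumradius √(12²−2²) = 11.832; the cube at (5.5, 10) is not intersected at this z (z outside [11, 35]); Combining (union): only the r=12 sphere is present, so the union is just that shape — 1 connected region. The outline is a single polygon with 8 vertices. Extrusion per mm of travel: 0.4 × 0.2 / (π × 0.875²) = 0.033260. Accumulating E over each segment gives final E = 2.4099.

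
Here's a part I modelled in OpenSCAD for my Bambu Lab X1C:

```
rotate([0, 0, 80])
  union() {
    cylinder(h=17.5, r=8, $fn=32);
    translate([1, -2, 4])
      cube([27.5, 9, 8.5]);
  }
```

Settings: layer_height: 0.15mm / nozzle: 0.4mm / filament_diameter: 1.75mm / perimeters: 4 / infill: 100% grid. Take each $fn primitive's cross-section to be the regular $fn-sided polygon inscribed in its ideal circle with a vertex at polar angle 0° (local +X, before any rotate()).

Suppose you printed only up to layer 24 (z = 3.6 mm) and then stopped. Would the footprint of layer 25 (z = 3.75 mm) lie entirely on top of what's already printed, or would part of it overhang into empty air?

entirely on top

Compare the two slices. At z = 3.6: the r=8 cylinder contributes a regular 32-gon of circumradius 8 (area = (32/2)·8.000²·sin(360°/32) = 199.77 mm²); the cube at (1, -2) is not intersected at this z (z outside [4, 12.5]); Merging all regions: only the r=8 cylinder is present, so the union is just that shape — area = 199.77 mm²; (whole slice rotated 80° about Z — lengths, areas and connectivity unchanged). At z = 3.75: the cylinder: section is a regular 32-gon, circumradius r=8 (area = (32/2)·8.000²·sin(360°/32) = 199.77 mm²); the cube at (1, -2) is absent (z outside [4, 12.5]); Combining (union): only the r=8 cylinder is present, so the union is just that shape — area = 199.77 mm²; (rotated 80° about Z; rotation is an isometry so areas/perimeters/island counts are preserved). Checking containment: the cross-section at z = 3.75 is a subset of the cross-section at z = 3.6.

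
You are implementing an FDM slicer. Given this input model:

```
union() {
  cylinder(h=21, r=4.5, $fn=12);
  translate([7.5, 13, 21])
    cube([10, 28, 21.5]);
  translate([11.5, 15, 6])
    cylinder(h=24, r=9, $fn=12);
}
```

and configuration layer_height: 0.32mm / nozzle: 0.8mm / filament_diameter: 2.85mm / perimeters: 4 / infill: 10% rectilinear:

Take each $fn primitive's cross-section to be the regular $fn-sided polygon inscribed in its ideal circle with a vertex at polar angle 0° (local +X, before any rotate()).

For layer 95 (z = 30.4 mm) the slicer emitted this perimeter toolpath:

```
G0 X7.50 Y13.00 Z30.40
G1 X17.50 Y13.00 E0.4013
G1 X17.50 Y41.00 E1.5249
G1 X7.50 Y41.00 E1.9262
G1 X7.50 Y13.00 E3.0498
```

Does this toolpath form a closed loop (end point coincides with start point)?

Start point (G0): (7.50, 13.00). End point (last G1): the path returns to the start — closed.

yes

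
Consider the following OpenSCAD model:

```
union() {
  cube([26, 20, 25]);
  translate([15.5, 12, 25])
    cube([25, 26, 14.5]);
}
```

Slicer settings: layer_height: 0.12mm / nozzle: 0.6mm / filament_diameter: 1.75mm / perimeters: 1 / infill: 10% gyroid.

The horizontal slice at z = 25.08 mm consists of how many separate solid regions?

1

At z = 25.08 mm: the cube is not intersected at this z (z outside [0, 25]); the 25×26 cube at (15.5, 12) contributes its full rectangle; Taking the union: only the 25×26 cube at (15.5, 12) is present, so the union is just that shape — 1 connected region. The result has 1 disconnected region.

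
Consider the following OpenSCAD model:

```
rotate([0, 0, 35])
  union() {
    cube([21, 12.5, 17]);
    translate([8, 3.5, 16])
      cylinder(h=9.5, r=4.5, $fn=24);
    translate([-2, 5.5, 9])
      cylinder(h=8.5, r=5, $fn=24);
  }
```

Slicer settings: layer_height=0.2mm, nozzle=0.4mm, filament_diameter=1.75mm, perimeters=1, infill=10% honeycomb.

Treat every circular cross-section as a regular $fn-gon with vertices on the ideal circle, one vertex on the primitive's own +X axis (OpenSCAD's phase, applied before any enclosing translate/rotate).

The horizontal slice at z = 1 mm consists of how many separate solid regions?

1

At z = 1 mm: the 21×12.5 cube contributes its full rectangle; the cylinder at (8, 3.5) is absent (z outside [16, 25.5]); the cylinder at (-2, 5.5) is absent (z outside [9, 17.5]); Taking the union: only the 21×12.5 cube is present, so the union is just that shape — 1 connected region; (whole slice rotated 35° about Z — lengths, areas and connectivity unchanged). The result has 1 disconnected region.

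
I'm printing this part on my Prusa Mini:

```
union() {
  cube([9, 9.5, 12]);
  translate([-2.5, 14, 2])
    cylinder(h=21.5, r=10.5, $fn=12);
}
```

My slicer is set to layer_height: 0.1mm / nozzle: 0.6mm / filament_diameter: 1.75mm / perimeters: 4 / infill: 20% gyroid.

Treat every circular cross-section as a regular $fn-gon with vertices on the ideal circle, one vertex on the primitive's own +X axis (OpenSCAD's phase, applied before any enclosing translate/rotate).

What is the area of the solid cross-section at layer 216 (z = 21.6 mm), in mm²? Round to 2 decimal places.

330.75 mm²

At z = 21.6 mm: the cube is not intersected at this z (z outside [0, 12]); the r=10.5 cylinder at (-2.5, 14) gives a regular 12-gon of circumradius 10.5 (constant along its height) (area = (12/2)·10.500²·sin(360°/12) = 330.75 mm²); Combining (union): only the r=10.5 cylinder at (-2.5, 14) is present, so the union is just that shape — area = 330.75 mm². Overall, the cross-section is a single solid region. Net area = 330.75 mm².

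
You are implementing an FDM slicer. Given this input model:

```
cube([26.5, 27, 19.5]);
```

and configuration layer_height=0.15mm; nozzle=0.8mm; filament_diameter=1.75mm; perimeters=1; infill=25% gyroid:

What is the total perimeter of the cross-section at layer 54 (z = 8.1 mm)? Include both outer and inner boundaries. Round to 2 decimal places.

At z = 8.1 mm: the cube (footprint 26.5×27) is included at this height (perimeter 107.00 mm). Overall, the cross-section is a single solid region. Total boundary length (outer) = 107.00 mm.

107.00 mm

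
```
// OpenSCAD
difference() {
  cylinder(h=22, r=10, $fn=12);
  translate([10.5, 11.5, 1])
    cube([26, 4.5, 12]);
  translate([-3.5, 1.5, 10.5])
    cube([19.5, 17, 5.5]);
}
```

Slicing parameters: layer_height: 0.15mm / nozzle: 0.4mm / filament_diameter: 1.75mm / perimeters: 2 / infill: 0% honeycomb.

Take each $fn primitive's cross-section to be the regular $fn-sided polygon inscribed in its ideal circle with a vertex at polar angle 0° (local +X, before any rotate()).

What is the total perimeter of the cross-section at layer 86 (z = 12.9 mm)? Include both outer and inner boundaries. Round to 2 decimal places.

At z = 12.9 mm: the r=10 cylinder gives a regular 12-gon of circumradius 10 (constant along its height) (perimeter = 2·12·10.000·sin(180°/12) = 62.12 mm); the 26×4.5 cube at (10.5, 11.5) contributes its full rectangle (perimeter 61.00 mm); the 19.5×17 cube at (-3.5, 1.5) contributes its full rectangle (perimeter 73.00 mm); Taking the first minus the rest: starting from the r=10 cylinder, the 26×4.5 cube at (10.5, 11.5) misses the remaining region (no effect); the 19.5×17 cube at (-3.5, 1.5) partially overlaps it — only the 88.41 mm² overlap (of its 331.50 mm²) is removed, clipping the outline — boundary = 65.18 mm. Overall, the cross-section is a single solid region. Total boundary length (outer) = 65.18 mm.

65.18 mm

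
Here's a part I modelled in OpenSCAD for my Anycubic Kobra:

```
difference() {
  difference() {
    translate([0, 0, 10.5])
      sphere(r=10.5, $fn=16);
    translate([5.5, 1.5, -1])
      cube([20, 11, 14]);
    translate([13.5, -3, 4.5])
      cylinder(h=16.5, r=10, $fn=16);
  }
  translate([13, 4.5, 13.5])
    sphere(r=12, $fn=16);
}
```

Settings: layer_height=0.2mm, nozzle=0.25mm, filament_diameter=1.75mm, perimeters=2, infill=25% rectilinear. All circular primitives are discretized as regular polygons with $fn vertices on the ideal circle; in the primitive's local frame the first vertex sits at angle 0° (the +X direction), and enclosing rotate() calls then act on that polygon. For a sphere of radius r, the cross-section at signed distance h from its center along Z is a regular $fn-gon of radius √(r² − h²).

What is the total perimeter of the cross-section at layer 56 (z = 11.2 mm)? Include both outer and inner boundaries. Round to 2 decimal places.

61.28 mm

At z = 11.2 mm: the r=10.5 sphere slices to a regular 16-gon of circumradius 10.477 (√(r²−h²) with h=0.7 from center) (perimeter = 2·16·10.477·sin(180°/16) = 65.40 mm); the cube at (5.5, 1.5) is present — its section is the full 20×11 rectangle (perimeter 62.00 mm); the cylinder at (13.5, -3): section is a regular 16-gon, circumradius r=10 (perimeter = 2·16·10.000·sin(180°/16) = 62.43 mm); Subtracting the remaining from the first: starting from the r=10.5 sphere, the 20×11 cube at (5.5, 1.5) partially overlaps it — only the 22.67 mm² overlap (of its 220.00 mm²) is removed, clipping the outline; the r=10 cylinder at (13.5, -3) partially overlaps it — only the 51.85 mm² overlap (of its 306.15 mm²) is removed, clipping the outline — boundary = 62.73 mm; the r=12 sphere at (13, 4.5) slices to a regular 16-gon of circumradius 11.778 (√(r²−h²) with h=2.3 from center) (perimeter = 2·16·11.778·sin(180°/16) = 73.53 mm); Subtracting the remaining from the first: starting from that combined region, the r=12 sphere at (13, 4.5) partially overlaps it — only the 36.08 mm² overlap (of its 424.66 mm²) is removed, clipping the outline — boundary = 61.28 mm. Overall, the cross-section is a single solid region. Total boundary length (outer) = 61.28 mm.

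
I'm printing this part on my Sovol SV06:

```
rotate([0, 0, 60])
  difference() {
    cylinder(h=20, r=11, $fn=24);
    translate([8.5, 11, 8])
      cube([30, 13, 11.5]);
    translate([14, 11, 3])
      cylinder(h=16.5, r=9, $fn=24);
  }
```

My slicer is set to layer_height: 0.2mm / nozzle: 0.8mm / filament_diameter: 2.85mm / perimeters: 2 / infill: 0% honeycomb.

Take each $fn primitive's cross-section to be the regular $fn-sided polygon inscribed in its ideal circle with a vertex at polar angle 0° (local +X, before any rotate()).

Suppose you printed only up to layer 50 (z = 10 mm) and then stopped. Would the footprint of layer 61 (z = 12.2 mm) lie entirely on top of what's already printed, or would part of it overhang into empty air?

entirely on top

Compare the two slices. At z = 10: the r=11 cylinder gives a regular 24-gon of circumradius 11 (constant along its height) (area = (24/2)·11.000²·sin(360°/24) = 375.81 mm²); the 30×13 cube at (8.5, 11) contributes its full rectangle (area 390.00 mm²); the r=9 cylinder at (14, 11) contributes a regular 24-gon of circumradius 9 (area = (24/2)·9.000²·sin(360°/24) = 251.57 mm²); Taking the first minus the rest: starting from the r=11 cylinder (375.81 mm²), the 30×13 cube at (8.5, 11) misses the remaining region (no effect); the r=9 cylinder at (14, 11) partially overlaps it — only the 12.38 mm² overlap (of its 251.57 mm²) is removed, clipping the outline — area = 363.43 mm²; (whole slice rotated 60° about Z — lengths, areas and connectivity unchanged). At z = 12.2: the r=11 cylinder gives a regular 24-gon of circumradius 11 (constant along its height) (area = (24/2)·11.000²·sin(360°/24) = 375.81 mm²); the 30×13 cube at (8.5, 11) contributes its full rectangle (area 390.00 mm²); the cylinder at (14, 11): section is a regular 24-gon, circumradius r=9 (area = (24/2)·9.000²·sin(360°/24) = 251.57 mm²); Taking the first minus the rest: starting from the r=11 cylinder (375.81 mm²), the 30×13 cube at (8.5, 11) misses the remaining region (no effect); the r=9 cylinder at (14, 11) partially overlaps it — only the 12.38 mm² overlap (of its 251.57 mm²) is removed, clipping the outline — area = 363.43 mm²; (rotated 60° about Z; rotation is an isometry so areas/perimeters/island counts are preserved). Checking containment: the cross-section at z = 12.2 is a subset of the cross-section at z = 10.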